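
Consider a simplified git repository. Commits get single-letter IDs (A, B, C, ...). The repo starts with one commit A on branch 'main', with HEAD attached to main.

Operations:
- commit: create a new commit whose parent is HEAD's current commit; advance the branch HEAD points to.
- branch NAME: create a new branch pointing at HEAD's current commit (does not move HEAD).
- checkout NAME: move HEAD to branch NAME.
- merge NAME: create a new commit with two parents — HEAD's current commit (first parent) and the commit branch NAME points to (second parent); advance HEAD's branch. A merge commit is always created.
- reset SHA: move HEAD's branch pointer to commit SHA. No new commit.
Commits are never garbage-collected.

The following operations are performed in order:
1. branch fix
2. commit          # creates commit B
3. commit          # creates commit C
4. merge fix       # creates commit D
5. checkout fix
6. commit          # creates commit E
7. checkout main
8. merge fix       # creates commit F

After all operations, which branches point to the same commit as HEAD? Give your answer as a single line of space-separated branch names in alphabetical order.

Answer: main

Derivation:
After op 1 (branch): HEAD=main@A [fix=A main=A]
After op 2 (commit): HEAD=main@B [fix=A main=B]
After op 3 (commit): HEAD=main@C [fix=A main=C]
After op 4 (merge): HEAD=main@D [fix=A main=D]
After op 5 (checkout): HEAD=fix@A [fix=A main=D]
After op 6 (commit): HEAD=fix@E [fix=E main=D]
After op 7 (checkout): HEAD=main@D [fix=E main=D]
After op 8 (merge): HEAD=main@F [fix=E main=F]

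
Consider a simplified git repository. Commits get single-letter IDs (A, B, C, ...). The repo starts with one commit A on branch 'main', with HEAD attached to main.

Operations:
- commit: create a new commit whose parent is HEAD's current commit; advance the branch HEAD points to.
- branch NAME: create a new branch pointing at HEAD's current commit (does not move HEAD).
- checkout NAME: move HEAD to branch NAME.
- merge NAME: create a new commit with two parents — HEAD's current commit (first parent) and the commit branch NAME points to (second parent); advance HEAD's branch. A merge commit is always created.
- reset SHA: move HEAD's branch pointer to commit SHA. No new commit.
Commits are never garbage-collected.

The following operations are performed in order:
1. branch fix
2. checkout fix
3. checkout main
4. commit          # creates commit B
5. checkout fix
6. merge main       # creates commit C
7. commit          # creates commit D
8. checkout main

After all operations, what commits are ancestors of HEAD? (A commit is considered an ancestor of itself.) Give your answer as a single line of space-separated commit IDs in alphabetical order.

After op 1 (branch): HEAD=main@A [fix=A main=A]
After op 2 (checkout): HEAD=fix@A [fix=A main=A]
After op 3 (checkout): HEAD=main@A [fix=A main=A]
After op 4 (commit): HEAD=main@B [fix=A main=B]
After op 5 (checkout): HEAD=fix@A [fix=A main=B]
After op 6 (merge): HEAD=fix@C [fix=C main=B]
After op 7 (commit): HEAD=fix@D [fix=D main=B]
After op 8 (checkout): HEAD=main@B [fix=D main=B]

Answer: A B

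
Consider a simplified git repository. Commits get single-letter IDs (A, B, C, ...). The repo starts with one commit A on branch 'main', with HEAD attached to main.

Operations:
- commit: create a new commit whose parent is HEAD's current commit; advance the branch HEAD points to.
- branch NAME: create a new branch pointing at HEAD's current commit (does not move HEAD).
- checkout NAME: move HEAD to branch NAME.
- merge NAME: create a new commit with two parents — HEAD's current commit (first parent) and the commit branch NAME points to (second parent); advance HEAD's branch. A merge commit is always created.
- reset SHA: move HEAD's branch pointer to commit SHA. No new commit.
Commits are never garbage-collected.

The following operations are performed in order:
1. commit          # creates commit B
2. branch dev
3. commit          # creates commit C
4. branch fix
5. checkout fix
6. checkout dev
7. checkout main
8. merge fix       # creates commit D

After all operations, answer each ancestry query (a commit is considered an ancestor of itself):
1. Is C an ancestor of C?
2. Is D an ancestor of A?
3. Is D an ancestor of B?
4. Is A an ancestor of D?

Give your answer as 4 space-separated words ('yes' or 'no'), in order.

Answer: yes no no yes

Derivation:
After op 1 (commit): HEAD=main@B [main=B]
After op 2 (branch): HEAD=main@B [dev=B main=B]
After op 3 (commit): HEAD=main@C [dev=B main=C]
After op 4 (branch): HEAD=main@C [dev=B fix=C main=C]
After op 5 (checkout): HEAD=fix@C [dev=B fix=C main=C]
After op 6 (checkout): HEAD=dev@B [dev=B fix=C main=C]
After op 7 (checkout): HEAD=main@C [dev=B fix=C main=C]
After op 8 (merge): HEAD=main@D [dev=B fix=C main=D]
ancestors(C) = {A,B,C}; C in? yes
ancestors(A) = {A}; D in? no
ancestors(B) = {A,B}; D in? no
ancestors(D) = {A,B,C,D}; A in? yes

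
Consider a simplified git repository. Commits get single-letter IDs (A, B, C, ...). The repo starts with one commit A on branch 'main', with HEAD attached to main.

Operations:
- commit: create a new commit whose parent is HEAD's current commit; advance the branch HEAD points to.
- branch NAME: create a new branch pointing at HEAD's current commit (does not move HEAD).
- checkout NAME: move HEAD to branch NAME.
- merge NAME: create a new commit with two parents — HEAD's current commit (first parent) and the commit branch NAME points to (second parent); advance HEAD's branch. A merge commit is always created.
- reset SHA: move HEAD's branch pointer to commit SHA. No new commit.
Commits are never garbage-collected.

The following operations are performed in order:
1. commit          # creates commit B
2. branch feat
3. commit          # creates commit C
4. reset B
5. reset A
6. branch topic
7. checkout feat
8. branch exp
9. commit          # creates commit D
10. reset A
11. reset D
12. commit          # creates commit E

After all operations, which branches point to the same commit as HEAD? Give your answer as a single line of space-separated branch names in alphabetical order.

After op 1 (commit): HEAD=main@B [main=B]
After op 2 (branch): HEAD=main@B [feat=B main=B]
After op 3 (commit): HEAD=main@C [feat=B main=C]
After op 4 (reset): HEAD=main@B [feat=B main=B]
After op 5 (reset): HEAD=main@A [feat=B main=A]
After op 6 (branch): HEAD=main@A [feat=B main=A topic=A]
After op 7 (checkout): HEAD=feat@B [feat=B main=A topic=A]
After op 8 (branch): HEAD=feat@B [exp=B feat=B main=A topic=A]
After op 9 (commit): HEAD=feat@D [exp=B feat=D main=A topic=A]
After op 10 (reset): HEAD=feat@A [exp=B feat=A main=A topic=A]
After op 11 (reset): HEAD=feat@D [exp=B feat=D main=A topic=A]
After op 12 (commit): HEAD=feat@E [exp=B feat=E main=A topic=A]

Answer: feat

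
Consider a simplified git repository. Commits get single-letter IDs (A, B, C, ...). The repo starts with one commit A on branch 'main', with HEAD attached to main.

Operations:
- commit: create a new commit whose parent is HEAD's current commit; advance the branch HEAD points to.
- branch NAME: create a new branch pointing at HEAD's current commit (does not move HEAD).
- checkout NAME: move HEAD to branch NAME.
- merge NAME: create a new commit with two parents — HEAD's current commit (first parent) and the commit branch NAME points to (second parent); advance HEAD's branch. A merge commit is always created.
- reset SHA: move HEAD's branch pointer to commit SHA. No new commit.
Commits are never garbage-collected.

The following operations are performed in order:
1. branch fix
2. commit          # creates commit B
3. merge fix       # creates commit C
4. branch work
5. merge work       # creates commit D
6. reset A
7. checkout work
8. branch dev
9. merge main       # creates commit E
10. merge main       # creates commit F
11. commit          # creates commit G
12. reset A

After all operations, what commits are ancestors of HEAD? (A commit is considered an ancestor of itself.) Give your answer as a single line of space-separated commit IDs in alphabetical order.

After op 1 (branch): HEAD=main@A [fix=A main=A]
After op 2 (commit): HEAD=main@B [fix=A main=B]
After op 3 (merge): HEAD=main@C [fix=A main=C]
After op 4 (branch): HEAD=main@C [fix=A main=C work=C]
After op 5 (merge): HEAD=main@D [fix=A main=D work=C]
After op 6 (reset): HEAD=main@A [fix=A main=A work=C]
After op 7 (checkout): HEAD=work@C [fix=A main=A work=C]
After op 8 (branch): HEAD=work@C [dev=C fix=A main=A work=C]
After op 9 (merge): HEAD=work@E [dev=C fix=A main=A work=E]
After op 10 (merge): HEAD=work@F [dev=C fix=A main=A work=F]
After op 11 (commit): HEAD=work@G [dev=C fix=A main=A work=G]
After op 12 (reset): HEAD=work@A [dev=C fix=A main=A work=A]

Answer: A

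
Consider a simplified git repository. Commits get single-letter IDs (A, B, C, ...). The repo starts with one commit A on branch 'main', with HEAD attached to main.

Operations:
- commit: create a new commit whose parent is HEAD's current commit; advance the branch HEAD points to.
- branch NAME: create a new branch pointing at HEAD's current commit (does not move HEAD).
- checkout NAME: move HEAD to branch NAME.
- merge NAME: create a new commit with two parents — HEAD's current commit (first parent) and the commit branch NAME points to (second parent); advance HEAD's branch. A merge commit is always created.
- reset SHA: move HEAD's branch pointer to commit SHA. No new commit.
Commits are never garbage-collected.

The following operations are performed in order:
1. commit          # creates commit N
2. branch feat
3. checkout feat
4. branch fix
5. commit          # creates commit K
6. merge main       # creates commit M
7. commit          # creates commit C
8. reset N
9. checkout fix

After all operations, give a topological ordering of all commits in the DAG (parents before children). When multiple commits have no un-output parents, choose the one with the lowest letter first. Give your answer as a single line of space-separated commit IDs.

After op 1 (commit): HEAD=main@N [main=N]
After op 2 (branch): HEAD=main@N [feat=N main=N]
After op 3 (checkout): HEAD=feat@N [feat=N main=N]
After op 4 (branch): HEAD=feat@N [feat=N fix=N main=N]
After op 5 (commit): HEAD=feat@K [feat=K fix=N main=N]
After op 6 (merge): HEAD=feat@M [feat=M fix=N main=N]
After op 7 (commit): HEAD=feat@C [feat=C fix=N main=N]
After op 8 (reset): HEAD=feat@N [feat=N fix=N main=N]
After op 9 (checkout): HEAD=fix@N [feat=N fix=N main=N]
commit A: parents=[]
commit C: parents=['M']
commit K: parents=['N']
commit M: parents=['K', 'N']
commit N: parents=['A']

Answer: A N K M C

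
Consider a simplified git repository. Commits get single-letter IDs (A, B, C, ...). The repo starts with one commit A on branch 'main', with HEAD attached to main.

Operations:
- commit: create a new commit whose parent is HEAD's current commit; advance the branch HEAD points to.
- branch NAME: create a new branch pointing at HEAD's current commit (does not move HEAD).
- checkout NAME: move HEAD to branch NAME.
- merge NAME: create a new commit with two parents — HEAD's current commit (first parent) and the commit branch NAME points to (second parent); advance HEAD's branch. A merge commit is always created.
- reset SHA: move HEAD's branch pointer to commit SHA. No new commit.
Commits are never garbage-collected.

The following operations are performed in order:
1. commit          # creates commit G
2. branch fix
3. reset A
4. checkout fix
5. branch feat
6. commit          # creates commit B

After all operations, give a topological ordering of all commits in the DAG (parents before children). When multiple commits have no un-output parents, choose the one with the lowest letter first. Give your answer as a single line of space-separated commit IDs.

After op 1 (commit): HEAD=main@G [main=G]
After op 2 (branch): HEAD=main@G [fix=G main=G]
After op 3 (reset): HEAD=main@A [fix=G main=A]
After op 4 (checkout): HEAD=fix@G [fix=G main=A]
After op 5 (branch): HEAD=fix@G [feat=G fix=G main=A]
After op 6 (commit): HEAD=fix@B [feat=G fix=B main=A]
commit A: parents=[]
commit B: parents=['G']
commit G: parents=['A']

Answer: A G B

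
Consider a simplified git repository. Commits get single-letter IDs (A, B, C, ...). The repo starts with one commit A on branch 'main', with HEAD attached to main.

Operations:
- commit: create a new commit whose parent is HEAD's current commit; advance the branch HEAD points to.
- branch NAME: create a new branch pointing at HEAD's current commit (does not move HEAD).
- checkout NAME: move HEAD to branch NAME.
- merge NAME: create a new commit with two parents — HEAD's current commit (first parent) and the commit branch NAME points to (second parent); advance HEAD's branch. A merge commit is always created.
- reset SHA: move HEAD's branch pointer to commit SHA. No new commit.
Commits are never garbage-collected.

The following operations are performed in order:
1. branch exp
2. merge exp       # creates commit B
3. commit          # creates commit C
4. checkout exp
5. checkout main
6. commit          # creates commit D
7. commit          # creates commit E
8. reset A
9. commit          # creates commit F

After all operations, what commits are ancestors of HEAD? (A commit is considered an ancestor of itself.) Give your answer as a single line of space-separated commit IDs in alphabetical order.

Answer: A F

Derivation:
After op 1 (branch): HEAD=main@A [exp=A main=A]
After op 2 (merge): HEAD=main@B [exp=A main=B]
After op 3 (commit): HEAD=main@C [exp=A main=C]
After op 4 (checkout): HEAD=exp@A [exp=A main=C]
After op 5 (checkout): HEAD=main@C [exp=A main=C]
After op 6 (commit): HEAD=main@D [exp=A main=D]
After op 7 (commit): HEAD=main@E [exp=A main=E]
After op 8 (reset): HEAD=main@A [exp=A main=A]
After op 9 (commit): HEAD=main@F [exp=A main=F]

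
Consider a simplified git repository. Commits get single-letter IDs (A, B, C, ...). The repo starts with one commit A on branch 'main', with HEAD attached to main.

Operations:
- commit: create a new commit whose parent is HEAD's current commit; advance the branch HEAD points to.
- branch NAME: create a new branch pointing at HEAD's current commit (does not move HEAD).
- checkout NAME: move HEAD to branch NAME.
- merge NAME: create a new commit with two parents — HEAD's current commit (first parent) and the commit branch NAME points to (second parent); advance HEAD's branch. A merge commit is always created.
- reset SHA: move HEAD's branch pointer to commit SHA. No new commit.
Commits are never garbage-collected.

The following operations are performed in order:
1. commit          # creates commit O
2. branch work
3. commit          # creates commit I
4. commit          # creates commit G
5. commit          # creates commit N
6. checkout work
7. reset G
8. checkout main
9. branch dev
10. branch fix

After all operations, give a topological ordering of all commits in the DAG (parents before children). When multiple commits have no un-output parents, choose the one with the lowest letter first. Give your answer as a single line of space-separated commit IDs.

After op 1 (commit): HEAD=main@O [main=O]
After op 2 (branch): HEAD=main@O [main=O work=O]
After op 3 (commit): HEAD=main@I [main=I work=O]
After op 4 (commit): HEAD=main@G [main=G work=O]
After op 5 (commit): HEAD=main@N [main=N work=O]
After op 6 (checkout): HEAD=work@O [main=N work=O]
After op 7 (reset): HEAD=work@G [main=N work=G]
After op 8 (checkout): HEAD=main@N [main=N work=G]
After op 9 (branch): HEAD=main@N [dev=N main=N work=G]
After op 10 (branch): HEAD=main@N [dev=N fix=N main=N work=G]
commit A: parents=[]
commit G: parents=['I']
commit I: parents=['O']
commit N: parents=['G']
commit O: parents=['A']

Answer: A O I G N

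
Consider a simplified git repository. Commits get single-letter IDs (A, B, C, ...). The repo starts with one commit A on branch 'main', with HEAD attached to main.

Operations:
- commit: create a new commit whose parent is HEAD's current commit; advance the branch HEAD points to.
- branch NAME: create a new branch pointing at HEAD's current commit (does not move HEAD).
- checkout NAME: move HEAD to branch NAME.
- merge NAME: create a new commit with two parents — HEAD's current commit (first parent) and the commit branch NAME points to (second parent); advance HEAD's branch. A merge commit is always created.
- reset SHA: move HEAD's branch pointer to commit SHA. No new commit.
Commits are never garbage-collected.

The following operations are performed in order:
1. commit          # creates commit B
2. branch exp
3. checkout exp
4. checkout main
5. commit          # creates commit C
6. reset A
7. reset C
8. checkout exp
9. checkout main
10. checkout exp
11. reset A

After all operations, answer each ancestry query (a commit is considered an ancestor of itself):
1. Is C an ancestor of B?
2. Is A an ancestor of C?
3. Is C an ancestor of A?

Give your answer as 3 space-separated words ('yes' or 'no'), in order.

Answer: no yes no

Derivation:
After op 1 (commit): HEAD=main@B [main=B]
After op 2 (branch): HEAD=main@B [exp=B main=B]
After op 3 (checkout): HEAD=exp@B [exp=B main=B]
After op 4 (checkout): HEAD=main@B [exp=B main=B]
After op 5 (commit): HEAD=main@C [exp=B main=C]
After op 6 (reset): HEAD=main@A [exp=B main=A]
After op 7 (reset): HEAD=main@C [exp=B main=C]
After op 8 (checkout): HEAD=exp@B [exp=B main=C]
After op 9 (checkout): HEAD=main@C [exp=B main=C]
After op 10 (checkout): HEAD=exp@B [exp=B main=C]
After op 11 (reset): HEAD=exp@A [exp=A main=C]
ancestors(B) = {A,B}; C in? no
ancestors(C) = {A,B,C}; A in? yes
ancestors(A) = {A}; C in? no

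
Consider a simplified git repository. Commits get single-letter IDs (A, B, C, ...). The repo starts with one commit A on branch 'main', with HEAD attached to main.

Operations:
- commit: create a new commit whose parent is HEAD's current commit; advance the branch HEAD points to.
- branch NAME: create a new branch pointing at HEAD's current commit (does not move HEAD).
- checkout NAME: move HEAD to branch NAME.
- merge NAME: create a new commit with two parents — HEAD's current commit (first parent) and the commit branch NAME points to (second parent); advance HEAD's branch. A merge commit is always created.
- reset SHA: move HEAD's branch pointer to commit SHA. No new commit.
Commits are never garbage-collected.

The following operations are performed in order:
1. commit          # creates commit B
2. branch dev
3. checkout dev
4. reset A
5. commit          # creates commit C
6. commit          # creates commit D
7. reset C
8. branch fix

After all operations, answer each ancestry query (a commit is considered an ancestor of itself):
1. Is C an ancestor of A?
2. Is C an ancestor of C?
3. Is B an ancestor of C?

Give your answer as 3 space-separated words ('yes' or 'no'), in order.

After op 1 (commit): HEAD=main@B [main=B]
After op 2 (branch): HEAD=main@B [dev=B main=B]
After op 3 (checkout): HEAD=dev@B [dev=B main=B]
After op 4 (reset): HEAD=dev@A [dev=A main=B]
After op 5 (commit): HEAD=dev@C [dev=C main=B]
After op 6 (commit): HEAD=dev@D [dev=D main=B]
After op 7 (reset): HEAD=dev@C [dev=C main=B]
After op 8 (branch): HEAD=dev@C [dev=C fix=C main=B]
ancestors(A) = {A}; C in? no
ancestors(C) = {A,C}; C in? yes
ancestors(C) = {A,C}; B in? no

Answer: no yes no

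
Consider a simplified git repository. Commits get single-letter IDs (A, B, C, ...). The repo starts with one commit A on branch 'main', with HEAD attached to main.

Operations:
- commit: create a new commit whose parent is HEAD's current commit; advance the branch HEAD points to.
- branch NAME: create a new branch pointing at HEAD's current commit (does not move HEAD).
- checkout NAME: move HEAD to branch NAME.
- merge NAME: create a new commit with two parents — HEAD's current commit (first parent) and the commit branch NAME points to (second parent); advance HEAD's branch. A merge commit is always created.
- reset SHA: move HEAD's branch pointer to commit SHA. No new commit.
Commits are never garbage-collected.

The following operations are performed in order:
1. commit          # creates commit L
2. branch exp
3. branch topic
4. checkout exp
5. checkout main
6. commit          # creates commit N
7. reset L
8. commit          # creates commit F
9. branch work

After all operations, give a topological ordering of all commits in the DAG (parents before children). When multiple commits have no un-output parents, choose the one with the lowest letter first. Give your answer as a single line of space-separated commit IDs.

Answer: A L F N

Derivation:
After op 1 (commit): HEAD=main@L [main=L]
After op 2 (branch): HEAD=main@L [exp=L main=L]
After op 3 (branch): HEAD=main@L [exp=L main=L topic=L]
After op 4 (checkout): HEAD=exp@L [exp=L main=L topic=L]
After op 5 (checkout): HEAD=main@L [exp=L main=L topic=L]
After op 6 (commit): HEAD=main@N [exp=L main=N topic=L]
After op 7 (reset): HEAD=main@L [exp=L main=L topic=L]
After op 8 (commit): HEAD=main@F [exp=L main=F topic=L]
After op 9 (branch): HEAD=main@F [exp=L main=F topic=L work=F]
commit A: parents=[]
commit F: parents=['L']
commit L: parents=['A']
commit N: parents=['L']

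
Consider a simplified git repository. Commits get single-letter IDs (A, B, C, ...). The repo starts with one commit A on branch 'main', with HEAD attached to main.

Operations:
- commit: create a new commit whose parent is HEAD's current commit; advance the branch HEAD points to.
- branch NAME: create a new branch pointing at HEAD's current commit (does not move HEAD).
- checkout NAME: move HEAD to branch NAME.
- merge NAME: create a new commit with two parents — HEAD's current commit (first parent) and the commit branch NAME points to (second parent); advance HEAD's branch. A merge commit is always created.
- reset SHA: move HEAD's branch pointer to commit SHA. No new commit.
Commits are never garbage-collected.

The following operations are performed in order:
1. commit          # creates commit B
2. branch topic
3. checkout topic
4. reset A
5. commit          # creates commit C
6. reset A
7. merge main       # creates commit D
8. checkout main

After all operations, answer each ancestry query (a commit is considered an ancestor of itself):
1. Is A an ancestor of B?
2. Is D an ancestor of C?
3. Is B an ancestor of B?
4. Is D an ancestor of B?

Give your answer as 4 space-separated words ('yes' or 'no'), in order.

Answer: yes no yes no

Derivation:
After op 1 (commit): HEAD=main@B [main=B]
After op 2 (branch): HEAD=main@B [main=B topic=B]
After op 3 (checkout): HEAD=topic@B [main=B topic=B]
After op 4 (reset): HEAD=topic@A [main=B topic=A]
After op 5 (commit): HEAD=topic@C [main=B topic=C]
After op 6 (reset): HEAD=topic@A [main=B topic=A]
After op 7 (merge): HEAD=topic@D [main=B topic=D]
After op 8 (checkout): HEAD=main@B [main=B topic=D]
ancestors(B) = {A,B}; A in? yes
ancestors(C) = {A,C}; D in? no
ancestors(B) = {A,B}; B in? yes
ancestors(B) = {A,B}; D in? no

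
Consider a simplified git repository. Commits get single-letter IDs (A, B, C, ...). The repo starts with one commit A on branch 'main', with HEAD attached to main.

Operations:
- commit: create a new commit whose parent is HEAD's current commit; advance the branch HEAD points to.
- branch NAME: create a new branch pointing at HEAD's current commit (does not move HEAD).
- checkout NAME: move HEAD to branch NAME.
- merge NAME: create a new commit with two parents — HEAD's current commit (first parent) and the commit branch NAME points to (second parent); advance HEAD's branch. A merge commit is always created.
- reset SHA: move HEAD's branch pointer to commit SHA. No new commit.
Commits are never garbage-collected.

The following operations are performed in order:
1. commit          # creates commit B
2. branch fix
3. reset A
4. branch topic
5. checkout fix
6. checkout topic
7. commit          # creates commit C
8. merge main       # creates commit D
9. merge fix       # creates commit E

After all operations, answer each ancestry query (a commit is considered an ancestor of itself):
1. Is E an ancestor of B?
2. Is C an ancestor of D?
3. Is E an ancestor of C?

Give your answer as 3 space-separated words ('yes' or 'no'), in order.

Answer: no yes no

Derivation:
After op 1 (commit): HEAD=main@B [main=B]
After op 2 (branch): HEAD=main@B [fix=B main=B]
After op 3 (reset): HEAD=main@A [fix=B main=A]
After op 4 (branch): HEAD=main@A [fix=B main=A topic=A]
After op 5 (checkout): HEAD=fix@B [fix=B main=A topic=A]
After op 6 (checkout): HEAD=topic@A [fix=B main=A topic=A]
After op 7 (commit): HEAD=topic@C [fix=B main=A topic=C]
After op 8 (merge): HEAD=topic@D [fix=B main=A topic=D]
After op 9 (merge): HEAD=topic@E [fix=B main=A topic=E]
ancestors(B) = {A,B}; E in? no
ancestors(D) = {A,C,D}; C in? yes
ancestors(C) = {A,C}; E in? no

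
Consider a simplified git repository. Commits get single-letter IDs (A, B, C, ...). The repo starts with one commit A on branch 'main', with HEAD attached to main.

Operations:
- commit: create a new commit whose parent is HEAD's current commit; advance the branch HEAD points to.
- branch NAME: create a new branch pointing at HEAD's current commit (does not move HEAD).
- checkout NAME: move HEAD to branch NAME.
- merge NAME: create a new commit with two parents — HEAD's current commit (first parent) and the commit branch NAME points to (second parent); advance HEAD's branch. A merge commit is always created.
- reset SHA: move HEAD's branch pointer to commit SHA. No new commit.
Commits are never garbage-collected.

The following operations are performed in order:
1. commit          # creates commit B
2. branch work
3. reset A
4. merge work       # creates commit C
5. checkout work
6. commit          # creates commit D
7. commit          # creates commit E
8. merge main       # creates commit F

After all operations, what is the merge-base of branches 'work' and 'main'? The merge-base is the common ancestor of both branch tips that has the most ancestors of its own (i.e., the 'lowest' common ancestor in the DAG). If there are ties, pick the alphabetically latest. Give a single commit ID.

After op 1 (commit): HEAD=main@B [main=B]
After op 2 (branch): HEAD=main@B [main=B work=B]
After op 3 (reset): HEAD=main@A [main=A work=B]
After op 4 (merge): HEAD=main@C [main=C work=B]
After op 5 (checkout): HEAD=work@B [main=C work=B]
After op 6 (commit): HEAD=work@D [main=C work=D]
After op 7 (commit): HEAD=work@E [main=C work=E]
After op 8 (merge): HEAD=work@F [main=C work=F]
ancestors(work=F): ['A', 'B', 'C', 'D', 'E', 'F']
ancestors(main=C): ['A', 'B', 'C']
common: ['A', 'B', 'C']

Answer: C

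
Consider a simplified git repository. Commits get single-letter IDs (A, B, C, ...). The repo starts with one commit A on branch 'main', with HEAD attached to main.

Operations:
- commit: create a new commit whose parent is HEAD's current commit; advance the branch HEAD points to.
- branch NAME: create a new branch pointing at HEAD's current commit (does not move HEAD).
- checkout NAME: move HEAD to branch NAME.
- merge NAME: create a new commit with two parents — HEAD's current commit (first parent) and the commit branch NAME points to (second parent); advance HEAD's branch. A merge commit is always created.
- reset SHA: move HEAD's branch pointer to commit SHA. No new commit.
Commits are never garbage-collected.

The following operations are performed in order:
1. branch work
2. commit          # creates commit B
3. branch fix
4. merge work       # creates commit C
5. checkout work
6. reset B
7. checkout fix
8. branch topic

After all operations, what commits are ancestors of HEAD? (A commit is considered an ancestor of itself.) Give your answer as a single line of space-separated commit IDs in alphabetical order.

Answer: A B

Derivation:
After op 1 (branch): HEAD=main@A [main=A work=A]
After op 2 (commit): HEAD=main@B [main=B work=A]
After op 3 (branch): HEAD=main@B [fix=B main=B work=A]
After op 4 (merge): HEAD=main@C [fix=B main=C work=A]
After op 5 (checkout): HEAD=work@A [fix=B main=C work=A]
After op 6 (reset): HEAD=work@B [fix=B main=C work=B]
After op 7 (checkout): HEAD=fix@B [fix=B main=C work=B]
After op 8 (branch): HEAD=fix@B [fix=B main=C topic=B work=B]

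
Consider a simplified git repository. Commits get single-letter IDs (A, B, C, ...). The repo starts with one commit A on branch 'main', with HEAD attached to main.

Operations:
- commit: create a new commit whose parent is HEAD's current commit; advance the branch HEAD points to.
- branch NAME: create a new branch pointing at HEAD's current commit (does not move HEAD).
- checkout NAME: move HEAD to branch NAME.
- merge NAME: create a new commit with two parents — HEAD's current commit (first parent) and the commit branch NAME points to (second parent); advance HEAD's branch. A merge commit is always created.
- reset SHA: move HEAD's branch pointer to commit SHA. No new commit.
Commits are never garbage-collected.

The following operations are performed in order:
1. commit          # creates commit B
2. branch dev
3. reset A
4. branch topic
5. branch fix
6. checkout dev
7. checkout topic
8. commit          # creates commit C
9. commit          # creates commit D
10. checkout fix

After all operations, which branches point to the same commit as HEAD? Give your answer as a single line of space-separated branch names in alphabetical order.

Answer: fix main

Derivation:
After op 1 (commit): HEAD=main@B [main=B]
After op 2 (branch): HEAD=main@B [dev=B main=B]
After op 3 (reset): HEAD=main@A [dev=B main=A]
After op 4 (branch): HEAD=main@A [dev=B main=A topic=A]
After op 5 (branch): HEAD=main@A [dev=B fix=A main=A topic=A]
After op 6 (checkout): HEAD=dev@B [dev=B fix=A main=A topic=A]
After op 7 (checkout): HEAD=topic@A [dev=B fix=A main=A topic=A]
After op 8 (commit): HEAD=topic@C [dev=B fix=A main=A topic=C]
After op 9 (commit): HEAD=topic@D [dev=B fix=A main=A topic=D]
After op 10 (checkout): HEAD=fix@A [dev=B fix=A main=A topic=D]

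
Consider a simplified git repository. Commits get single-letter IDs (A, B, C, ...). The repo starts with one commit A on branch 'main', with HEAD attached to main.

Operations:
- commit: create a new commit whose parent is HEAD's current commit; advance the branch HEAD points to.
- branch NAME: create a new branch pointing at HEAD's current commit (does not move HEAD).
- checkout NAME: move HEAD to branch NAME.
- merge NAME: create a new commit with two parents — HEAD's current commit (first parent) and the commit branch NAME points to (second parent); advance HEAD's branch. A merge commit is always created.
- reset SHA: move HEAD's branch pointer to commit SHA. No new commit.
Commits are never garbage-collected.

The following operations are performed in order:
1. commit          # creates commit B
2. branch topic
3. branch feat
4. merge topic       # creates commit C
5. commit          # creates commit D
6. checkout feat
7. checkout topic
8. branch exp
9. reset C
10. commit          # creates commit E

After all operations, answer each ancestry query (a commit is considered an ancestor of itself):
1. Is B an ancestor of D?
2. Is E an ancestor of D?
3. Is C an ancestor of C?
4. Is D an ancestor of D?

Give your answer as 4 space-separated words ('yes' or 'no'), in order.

Answer: yes no yes yes

Derivation:
After op 1 (commit): HEAD=main@B [main=B]
After op 2 (branch): HEAD=main@B [main=B topic=B]
After op 3 (branch): HEAD=main@B [feat=B main=B topic=B]
After op 4 (merge): HEAD=main@C [feat=B main=C topic=B]
After op 5 (commit): HEAD=main@D [feat=B main=D topic=B]
After op 6 (checkout): HEAD=feat@B [feat=B main=D topic=B]
After op 7 (checkout): HEAD=topic@B [feat=B main=D topic=B]
After op 8 (branch): HEAD=topic@B [exp=B feat=B main=D topic=B]
After op 9 (reset): HEAD=topic@C [exp=B feat=B main=D topic=C]
After op 10 (commit): HEAD=topic@E [exp=B feat=B main=D topic=E]
ancestors(D) = {A,B,C,D}; B in? yes
ancestors(D) = {A,B,C,D}; E in? no
ancestors(C) = {A,B,C}; C in? yes
ancestors(D) = {A,B,C,D}; D in? yes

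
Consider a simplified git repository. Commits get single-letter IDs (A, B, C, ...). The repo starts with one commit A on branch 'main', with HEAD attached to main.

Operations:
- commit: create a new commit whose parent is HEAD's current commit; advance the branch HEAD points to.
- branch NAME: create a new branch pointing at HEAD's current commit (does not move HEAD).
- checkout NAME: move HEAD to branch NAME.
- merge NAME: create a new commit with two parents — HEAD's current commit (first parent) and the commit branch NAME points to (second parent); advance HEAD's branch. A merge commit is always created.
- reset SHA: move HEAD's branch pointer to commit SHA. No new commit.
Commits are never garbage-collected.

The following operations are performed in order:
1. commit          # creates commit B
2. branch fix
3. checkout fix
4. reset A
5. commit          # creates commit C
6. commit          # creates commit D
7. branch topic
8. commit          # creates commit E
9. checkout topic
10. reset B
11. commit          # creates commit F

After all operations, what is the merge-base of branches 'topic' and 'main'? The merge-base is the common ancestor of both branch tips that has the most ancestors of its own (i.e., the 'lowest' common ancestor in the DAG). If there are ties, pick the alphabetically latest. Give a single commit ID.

After op 1 (commit): HEAD=main@B [main=B]
After op 2 (branch): HEAD=main@B [fix=B main=B]
After op 3 (checkout): HEAD=fix@B [fix=B main=B]
After op 4 (reset): HEAD=fix@A [fix=A main=B]
After op 5 (commit): HEAD=fix@C [fix=C main=B]
After op 6 (commit): HEAD=fix@D [fix=D main=B]
After op 7 (branch): HEAD=fix@D [fix=D main=B topic=D]
After op 8 (commit): HEAD=fix@E [fix=E main=B topic=D]
After op 9 (checkout): HEAD=topic@D [fix=E main=B topic=D]
After op 10 (reset): HEAD=topic@B [fix=E main=B topic=B]
After op 11 (commit): HEAD=topic@F [fix=E main=B topic=F]
ancestors(topic=F): ['A', 'B', 'F']
ancestors(main=B): ['A', 'B']
common: ['A', 'B']

Answer: B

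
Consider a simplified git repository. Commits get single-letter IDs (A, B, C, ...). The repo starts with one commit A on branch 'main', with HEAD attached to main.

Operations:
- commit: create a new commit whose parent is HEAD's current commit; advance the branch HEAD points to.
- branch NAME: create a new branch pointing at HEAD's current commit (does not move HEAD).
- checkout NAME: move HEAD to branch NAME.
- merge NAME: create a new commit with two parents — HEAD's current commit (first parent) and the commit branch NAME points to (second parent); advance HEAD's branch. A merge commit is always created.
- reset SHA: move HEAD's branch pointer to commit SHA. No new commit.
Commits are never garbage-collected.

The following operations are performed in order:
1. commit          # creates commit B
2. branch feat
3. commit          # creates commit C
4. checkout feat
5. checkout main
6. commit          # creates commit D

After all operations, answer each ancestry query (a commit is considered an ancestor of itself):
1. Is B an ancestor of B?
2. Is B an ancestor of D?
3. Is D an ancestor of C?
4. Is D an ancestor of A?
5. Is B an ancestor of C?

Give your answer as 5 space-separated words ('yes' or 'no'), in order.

Answer: yes yes no no yes

Derivation:
After op 1 (commit): HEAD=main@B [main=B]
After op 2 (branch): HEAD=main@B [feat=B main=B]
After op 3 (commit): HEAD=main@C [feat=B main=C]
After op 4 (checkout): HEAD=feat@B [feat=B main=C]
After op 5 (checkout): HEAD=main@C [feat=B main=C]
After op 6 (commit): HEAD=main@D [feat=B main=D]
ancestors(B) = {A,B}; B in? yes
ancestors(D) = {A,B,C,D}; B in? yes
ancestors(C) = {A,B,C}; D in? no
ancestors(A) = {A}; D in? no
ancestors(C) = {A,B,C}; B in? yes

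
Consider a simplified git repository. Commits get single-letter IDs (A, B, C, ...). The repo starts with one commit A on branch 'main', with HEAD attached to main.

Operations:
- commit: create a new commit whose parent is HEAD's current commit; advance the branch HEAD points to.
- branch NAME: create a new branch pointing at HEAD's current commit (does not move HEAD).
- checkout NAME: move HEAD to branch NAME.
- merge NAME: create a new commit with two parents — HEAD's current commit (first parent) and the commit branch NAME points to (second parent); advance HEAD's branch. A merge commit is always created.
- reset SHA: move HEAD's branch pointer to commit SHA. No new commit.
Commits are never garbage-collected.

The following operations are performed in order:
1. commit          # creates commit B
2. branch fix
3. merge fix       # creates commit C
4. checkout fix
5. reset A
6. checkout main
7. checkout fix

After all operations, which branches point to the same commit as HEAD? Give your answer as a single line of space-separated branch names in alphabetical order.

After op 1 (commit): HEAD=main@B [main=B]
After op 2 (branch): HEAD=main@B [fix=B main=B]
After op 3 (merge): HEAD=main@C [fix=B main=C]
After op 4 (checkout): HEAD=fix@B [fix=B main=C]
After op 5 (reset): HEAD=fix@A [fix=A main=C]
After op 6 (checkout): HEAD=main@C [fix=A main=C]
After op 7 (checkout): HEAD=fix@A [fix=A main=C]

Answer: fix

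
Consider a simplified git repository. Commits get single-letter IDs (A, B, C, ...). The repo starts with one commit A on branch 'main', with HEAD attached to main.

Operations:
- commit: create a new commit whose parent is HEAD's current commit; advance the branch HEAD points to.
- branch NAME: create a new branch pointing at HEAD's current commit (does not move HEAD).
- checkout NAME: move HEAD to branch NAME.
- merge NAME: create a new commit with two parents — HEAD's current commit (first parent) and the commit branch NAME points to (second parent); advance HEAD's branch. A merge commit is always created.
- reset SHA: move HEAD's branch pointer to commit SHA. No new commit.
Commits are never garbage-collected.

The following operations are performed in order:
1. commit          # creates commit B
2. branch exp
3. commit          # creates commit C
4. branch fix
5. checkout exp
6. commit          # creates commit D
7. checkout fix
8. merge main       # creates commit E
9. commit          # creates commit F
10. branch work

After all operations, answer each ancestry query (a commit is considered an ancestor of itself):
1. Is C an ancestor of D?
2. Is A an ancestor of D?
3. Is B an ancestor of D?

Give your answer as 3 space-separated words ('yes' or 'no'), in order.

Answer: no yes yes

Derivation:
After op 1 (commit): HEAD=main@B [main=B]
After op 2 (branch): HEAD=main@B [exp=B main=B]
After op 3 (commit): HEAD=main@C [exp=B main=C]
After op 4 (branch): HEAD=main@C [exp=B fix=C main=C]
After op 5 (checkout): HEAD=exp@B [exp=B fix=C main=C]
After op 6 (commit): HEAD=exp@D [exp=D fix=C main=C]
After op 7 (checkout): HEAD=fix@C [exp=D fix=C main=C]
After op 8 (merge): HEAD=fix@E [exp=D fix=E main=C]
After op 9 (commit): HEAD=fix@F [exp=D fix=F main=C]
After op 10 (branch): HEAD=fix@F [exp=D fix=F main=C work=F]
ancestors(D) = {A,B,D}; C in? no
ancestors(D) = {A,B,D}; A in? yes
ancestors(D) = {A,B,D}; B in? yes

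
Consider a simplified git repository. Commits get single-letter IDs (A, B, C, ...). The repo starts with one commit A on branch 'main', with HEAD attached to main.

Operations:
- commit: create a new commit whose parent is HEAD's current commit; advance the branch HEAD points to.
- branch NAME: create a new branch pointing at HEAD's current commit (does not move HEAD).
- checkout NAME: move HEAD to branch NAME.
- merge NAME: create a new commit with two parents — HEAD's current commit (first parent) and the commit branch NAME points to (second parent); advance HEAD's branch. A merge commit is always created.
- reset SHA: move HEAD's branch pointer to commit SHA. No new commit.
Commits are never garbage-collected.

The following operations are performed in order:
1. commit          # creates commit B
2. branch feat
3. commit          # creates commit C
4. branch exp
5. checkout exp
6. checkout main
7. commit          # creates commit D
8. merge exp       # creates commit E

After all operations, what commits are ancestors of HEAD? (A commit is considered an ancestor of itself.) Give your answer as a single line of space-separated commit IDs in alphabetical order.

After op 1 (commit): HEAD=main@B [main=B]
After op 2 (branch): HEAD=main@B [feat=B main=B]
After op 3 (commit): HEAD=main@C [feat=B main=C]
After op 4 (branch): HEAD=main@C [exp=C feat=B main=C]
After op 5 (checkout): HEAD=exp@C [exp=C feat=B main=C]
After op 6 (checkout): HEAD=main@C [exp=C feat=B main=C]
After op 7 (commit): HEAD=main@D [exp=C feat=B main=D]
After op 8 (merge): HEAD=main@E [exp=C feat=B main=E]

Answer: A B C D E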